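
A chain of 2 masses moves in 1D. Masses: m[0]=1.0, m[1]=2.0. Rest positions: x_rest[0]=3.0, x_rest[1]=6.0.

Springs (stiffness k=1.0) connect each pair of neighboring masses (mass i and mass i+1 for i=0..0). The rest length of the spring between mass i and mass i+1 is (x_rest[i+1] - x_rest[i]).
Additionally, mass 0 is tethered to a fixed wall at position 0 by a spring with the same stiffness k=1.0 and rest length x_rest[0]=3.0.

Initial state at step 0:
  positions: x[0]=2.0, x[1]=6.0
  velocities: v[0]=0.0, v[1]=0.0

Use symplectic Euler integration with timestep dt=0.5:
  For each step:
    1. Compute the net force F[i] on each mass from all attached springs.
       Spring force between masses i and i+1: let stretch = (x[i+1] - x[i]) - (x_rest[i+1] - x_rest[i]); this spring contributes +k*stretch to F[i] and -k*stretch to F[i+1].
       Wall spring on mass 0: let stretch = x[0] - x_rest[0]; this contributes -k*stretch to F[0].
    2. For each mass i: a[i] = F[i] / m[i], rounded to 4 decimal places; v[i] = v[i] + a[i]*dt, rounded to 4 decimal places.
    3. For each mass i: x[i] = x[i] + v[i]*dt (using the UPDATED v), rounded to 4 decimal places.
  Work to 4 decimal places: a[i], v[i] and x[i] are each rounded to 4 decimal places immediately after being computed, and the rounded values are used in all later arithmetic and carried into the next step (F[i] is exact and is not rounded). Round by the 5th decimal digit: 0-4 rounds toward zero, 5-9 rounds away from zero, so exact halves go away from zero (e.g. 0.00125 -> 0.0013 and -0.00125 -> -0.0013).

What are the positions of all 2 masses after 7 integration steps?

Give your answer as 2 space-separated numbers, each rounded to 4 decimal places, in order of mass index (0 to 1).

Step 0: x=[2.0000 6.0000] v=[0.0000 0.0000]
Step 1: x=[2.5000 5.8750] v=[1.0000 -0.2500]
Step 2: x=[3.2188 5.7031] v=[1.4375 -0.3438]
Step 3: x=[3.7540 5.5957] v=[1.0703 -0.2149]
Step 4: x=[3.8111 5.6331] v=[0.1142 0.0747]
Step 5: x=[3.3709 5.8177] v=[-0.8804 0.3692]
Step 6: x=[2.6997 6.0715] v=[-1.3425 0.5075]
Step 7: x=[2.1965 6.2788] v=[-1.0065 0.4146]

Answer: 2.1965 6.2788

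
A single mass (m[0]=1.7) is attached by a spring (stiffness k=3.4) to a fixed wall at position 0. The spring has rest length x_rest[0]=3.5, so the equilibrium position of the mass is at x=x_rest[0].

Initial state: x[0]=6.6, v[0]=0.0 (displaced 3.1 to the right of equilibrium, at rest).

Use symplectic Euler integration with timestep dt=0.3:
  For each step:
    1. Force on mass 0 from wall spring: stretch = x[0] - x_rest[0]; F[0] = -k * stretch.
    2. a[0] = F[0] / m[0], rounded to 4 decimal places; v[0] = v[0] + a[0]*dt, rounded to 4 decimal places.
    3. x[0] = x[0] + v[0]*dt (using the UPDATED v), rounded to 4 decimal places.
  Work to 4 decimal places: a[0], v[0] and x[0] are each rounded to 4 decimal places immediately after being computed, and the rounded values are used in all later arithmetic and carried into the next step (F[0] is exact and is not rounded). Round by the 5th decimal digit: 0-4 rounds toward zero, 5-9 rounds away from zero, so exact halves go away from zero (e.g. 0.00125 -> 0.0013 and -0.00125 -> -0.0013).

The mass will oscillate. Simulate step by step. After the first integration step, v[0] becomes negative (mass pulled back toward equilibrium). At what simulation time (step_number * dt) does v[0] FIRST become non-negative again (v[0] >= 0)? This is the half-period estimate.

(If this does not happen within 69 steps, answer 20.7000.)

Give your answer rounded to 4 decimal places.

Answer: 2.4000

Derivation:
Step 0: x=[6.6000] v=[0.0000]
Step 1: x=[6.0420] v=[-1.8600]
Step 2: x=[5.0264] v=[-3.3852]
Step 3: x=[3.7361] v=[-4.3010]
Step 4: x=[2.4033] v=[-4.4427]
Step 5: x=[1.2679] v=[-3.7847]
Step 6: x=[0.5343] v=[-2.4454]
Step 7: x=[0.3345] v=[-0.6660]
Step 8: x=[0.7045] v=[1.2333]
First v>=0 after going negative at step 8, time=2.4000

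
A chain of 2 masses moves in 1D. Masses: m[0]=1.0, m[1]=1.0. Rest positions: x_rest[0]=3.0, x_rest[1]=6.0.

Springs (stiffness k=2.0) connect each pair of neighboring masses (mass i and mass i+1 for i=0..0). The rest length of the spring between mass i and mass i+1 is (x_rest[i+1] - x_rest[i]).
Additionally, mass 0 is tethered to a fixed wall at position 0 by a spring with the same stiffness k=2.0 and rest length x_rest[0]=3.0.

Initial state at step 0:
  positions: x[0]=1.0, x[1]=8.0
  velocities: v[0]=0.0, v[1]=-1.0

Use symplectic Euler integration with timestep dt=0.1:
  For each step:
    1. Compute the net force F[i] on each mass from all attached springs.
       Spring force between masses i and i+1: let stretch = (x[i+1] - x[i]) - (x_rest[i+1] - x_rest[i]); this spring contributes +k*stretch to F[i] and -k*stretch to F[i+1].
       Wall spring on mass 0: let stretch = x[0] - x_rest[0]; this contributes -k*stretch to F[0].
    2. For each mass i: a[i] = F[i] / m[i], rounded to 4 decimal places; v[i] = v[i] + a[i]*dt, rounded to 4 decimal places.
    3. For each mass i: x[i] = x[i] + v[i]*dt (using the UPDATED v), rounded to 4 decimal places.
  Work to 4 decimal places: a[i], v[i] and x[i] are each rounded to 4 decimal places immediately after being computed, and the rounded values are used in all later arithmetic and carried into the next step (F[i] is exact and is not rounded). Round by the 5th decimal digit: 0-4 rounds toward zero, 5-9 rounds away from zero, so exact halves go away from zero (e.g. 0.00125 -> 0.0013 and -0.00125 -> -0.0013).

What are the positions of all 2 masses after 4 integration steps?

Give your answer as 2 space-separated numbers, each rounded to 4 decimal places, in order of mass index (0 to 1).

Step 0: x=[1.0000 8.0000] v=[0.0000 -1.0000]
Step 1: x=[1.1200 7.8200] v=[1.2000 -1.8000]
Step 2: x=[1.3516 7.5660] v=[2.3160 -2.5400]
Step 3: x=[1.6805 7.2477] v=[3.2886 -3.1829]
Step 4: x=[2.0871 6.8781] v=[4.0659 -3.6963]

Answer: 2.0871 6.8781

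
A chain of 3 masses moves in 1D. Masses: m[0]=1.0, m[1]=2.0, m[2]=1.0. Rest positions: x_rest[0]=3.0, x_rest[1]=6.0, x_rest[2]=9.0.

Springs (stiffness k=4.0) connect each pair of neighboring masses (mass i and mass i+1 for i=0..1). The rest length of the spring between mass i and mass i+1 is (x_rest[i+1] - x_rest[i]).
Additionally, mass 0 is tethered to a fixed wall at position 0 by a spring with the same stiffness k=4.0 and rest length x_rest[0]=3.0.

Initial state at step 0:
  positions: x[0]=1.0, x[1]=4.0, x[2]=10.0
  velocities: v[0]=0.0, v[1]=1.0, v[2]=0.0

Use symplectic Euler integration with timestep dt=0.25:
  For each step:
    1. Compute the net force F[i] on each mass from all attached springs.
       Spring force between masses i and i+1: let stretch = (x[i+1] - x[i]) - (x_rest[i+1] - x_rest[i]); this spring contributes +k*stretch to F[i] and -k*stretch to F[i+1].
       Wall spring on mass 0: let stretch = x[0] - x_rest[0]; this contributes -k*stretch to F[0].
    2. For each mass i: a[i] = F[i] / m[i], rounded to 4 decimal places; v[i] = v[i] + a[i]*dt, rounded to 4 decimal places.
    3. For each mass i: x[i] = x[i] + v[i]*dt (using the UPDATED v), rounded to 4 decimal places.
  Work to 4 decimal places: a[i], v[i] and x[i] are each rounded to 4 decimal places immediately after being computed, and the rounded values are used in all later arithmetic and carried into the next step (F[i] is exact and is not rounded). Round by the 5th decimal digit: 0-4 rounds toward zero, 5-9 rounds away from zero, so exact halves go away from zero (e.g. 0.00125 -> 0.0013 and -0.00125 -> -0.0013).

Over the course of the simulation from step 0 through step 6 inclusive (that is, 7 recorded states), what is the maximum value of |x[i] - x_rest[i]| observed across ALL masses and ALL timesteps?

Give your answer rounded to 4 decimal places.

Step 0: x=[1.0000 4.0000 10.0000] v=[0.0000 1.0000 0.0000]
Step 1: x=[1.5000 4.6250 9.2500] v=[2.0000 2.5000 -3.0000]
Step 2: x=[2.4063 5.4375 8.0938] v=[3.6250 3.2500 -4.6250]
Step 3: x=[3.4688 6.2032 7.0235] v=[4.2499 3.0626 -4.2813]
Step 4: x=[4.3477 6.7296 6.4981] v=[3.5155 2.1056 -2.1016]
Step 5: x=[4.7351 6.9293 6.7806] v=[1.5497 0.7989 1.1299]
Step 6: x=[4.4873 6.8362 7.8503] v=[-0.9912 -0.3726 4.2786]
Max displacement = 2.5019

Answer: 2.5019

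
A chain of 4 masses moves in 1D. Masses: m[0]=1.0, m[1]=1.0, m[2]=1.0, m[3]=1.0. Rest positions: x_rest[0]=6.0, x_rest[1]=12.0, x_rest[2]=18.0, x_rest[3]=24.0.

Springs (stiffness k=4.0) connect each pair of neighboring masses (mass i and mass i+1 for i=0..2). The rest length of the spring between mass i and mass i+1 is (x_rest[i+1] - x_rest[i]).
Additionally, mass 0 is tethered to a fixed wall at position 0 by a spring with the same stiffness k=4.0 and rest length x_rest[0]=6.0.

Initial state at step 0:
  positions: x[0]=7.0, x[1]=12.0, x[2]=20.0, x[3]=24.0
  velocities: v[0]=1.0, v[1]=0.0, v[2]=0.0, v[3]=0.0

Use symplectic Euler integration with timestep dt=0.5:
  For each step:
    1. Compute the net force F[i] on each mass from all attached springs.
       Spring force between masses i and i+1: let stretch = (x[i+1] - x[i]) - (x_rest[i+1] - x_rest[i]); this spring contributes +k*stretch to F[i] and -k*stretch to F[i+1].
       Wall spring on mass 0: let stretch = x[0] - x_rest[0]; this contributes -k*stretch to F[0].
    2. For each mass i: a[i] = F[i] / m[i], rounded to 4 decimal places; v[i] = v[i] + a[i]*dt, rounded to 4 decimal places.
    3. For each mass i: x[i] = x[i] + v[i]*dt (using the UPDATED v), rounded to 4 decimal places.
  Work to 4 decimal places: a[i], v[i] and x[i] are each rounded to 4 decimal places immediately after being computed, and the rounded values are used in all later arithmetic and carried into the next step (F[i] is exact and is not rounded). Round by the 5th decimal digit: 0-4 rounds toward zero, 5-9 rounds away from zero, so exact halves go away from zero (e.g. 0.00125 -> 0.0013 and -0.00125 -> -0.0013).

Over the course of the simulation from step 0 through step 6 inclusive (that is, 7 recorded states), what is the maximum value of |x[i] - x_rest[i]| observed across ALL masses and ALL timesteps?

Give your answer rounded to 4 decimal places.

Answer: 3.0000

Derivation:
Step 0: x=[7.0000 12.0000 20.0000 24.0000] v=[1.0000 0.0000 0.0000 0.0000]
Step 1: x=[5.5000 15.0000 16.0000 26.0000] v=[-3.0000 6.0000 -8.0000 4.0000]
Step 2: x=[8.0000 9.5000 21.0000 24.0000] v=[5.0000 -11.0000 10.0000 -4.0000]
Step 3: x=[4.0000 14.0000 17.5000 25.0000] v=[-8.0000 9.0000 -7.0000 2.0000]
Step 4: x=[6.0000 12.0000 18.0000 24.5000] v=[4.0000 -4.0000 1.0000 -1.0000]
Step 5: x=[8.0000 10.0000 19.0000 23.5000] v=[4.0000 -4.0000 2.0000 -2.0000]
Step 6: x=[4.0000 15.0000 15.5000 24.0000] v=[-8.0000 10.0000 -7.0000 1.0000]
Max displacement = 3.0000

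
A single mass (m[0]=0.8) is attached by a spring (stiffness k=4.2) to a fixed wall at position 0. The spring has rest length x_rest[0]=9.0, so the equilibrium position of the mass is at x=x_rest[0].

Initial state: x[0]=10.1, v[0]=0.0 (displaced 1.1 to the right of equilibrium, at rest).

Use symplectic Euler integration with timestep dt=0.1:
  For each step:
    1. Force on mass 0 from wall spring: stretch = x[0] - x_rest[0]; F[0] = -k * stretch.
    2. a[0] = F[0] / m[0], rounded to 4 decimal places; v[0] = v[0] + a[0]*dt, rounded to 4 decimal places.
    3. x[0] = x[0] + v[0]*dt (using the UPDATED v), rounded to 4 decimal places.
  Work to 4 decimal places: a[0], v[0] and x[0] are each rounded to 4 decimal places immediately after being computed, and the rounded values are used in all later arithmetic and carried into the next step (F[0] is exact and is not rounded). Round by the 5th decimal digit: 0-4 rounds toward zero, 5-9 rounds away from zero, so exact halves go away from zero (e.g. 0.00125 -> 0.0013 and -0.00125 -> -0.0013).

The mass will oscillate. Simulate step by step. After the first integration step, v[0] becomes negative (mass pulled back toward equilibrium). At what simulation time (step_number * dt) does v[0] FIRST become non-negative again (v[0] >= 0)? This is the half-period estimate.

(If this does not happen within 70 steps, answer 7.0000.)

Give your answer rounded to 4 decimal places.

Step 0: x=[10.1000] v=[0.0000]
Step 1: x=[10.0423] v=[-0.5775]
Step 2: x=[9.9298] v=[-1.1247]
Step 3: x=[9.7685] v=[-1.6129]
Step 4: x=[9.5669] v=[-2.0164]
Step 5: x=[9.3355] v=[-2.3140]
Step 6: x=[9.0865] v=[-2.4901]
Step 7: x=[8.8330] v=[-2.5355]
Step 8: x=[8.5882] v=[-2.4478]
Step 9: x=[8.3650] v=[-2.2316]
Step 10: x=[8.1752] v=[-1.8982]
Step 11: x=[8.0287] v=[-1.4652]
Step 12: x=[7.9332] v=[-0.9553]
Step 13: x=[7.8937] v=[-0.3952]
Step 14: x=[7.9123] v=[0.1856]
First v>=0 after going negative at step 14, time=1.4000

Answer: 1.4000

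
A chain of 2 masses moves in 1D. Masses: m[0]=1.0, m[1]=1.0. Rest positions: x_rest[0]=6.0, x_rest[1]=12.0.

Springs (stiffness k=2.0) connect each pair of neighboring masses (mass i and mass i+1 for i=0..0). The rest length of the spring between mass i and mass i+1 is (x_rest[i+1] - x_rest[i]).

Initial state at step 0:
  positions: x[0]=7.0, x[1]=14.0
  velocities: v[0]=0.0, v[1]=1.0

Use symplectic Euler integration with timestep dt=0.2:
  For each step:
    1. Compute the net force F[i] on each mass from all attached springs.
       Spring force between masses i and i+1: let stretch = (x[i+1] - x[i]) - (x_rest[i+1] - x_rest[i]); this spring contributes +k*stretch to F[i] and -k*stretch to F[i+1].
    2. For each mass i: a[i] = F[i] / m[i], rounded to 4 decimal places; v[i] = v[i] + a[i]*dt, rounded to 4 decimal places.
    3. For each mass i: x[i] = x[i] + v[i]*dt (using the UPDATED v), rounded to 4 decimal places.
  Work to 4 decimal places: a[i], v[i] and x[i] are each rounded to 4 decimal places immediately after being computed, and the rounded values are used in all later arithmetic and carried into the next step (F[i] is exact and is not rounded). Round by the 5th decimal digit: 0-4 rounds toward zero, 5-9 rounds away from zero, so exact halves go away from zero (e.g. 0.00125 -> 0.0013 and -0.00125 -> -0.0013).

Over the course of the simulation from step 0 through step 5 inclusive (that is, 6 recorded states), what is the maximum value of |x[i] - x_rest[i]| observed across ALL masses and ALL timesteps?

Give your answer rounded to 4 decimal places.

Step 0: x=[7.0000 14.0000] v=[0.0000 1.0000]
Step 1: x=[7.0800 14.1200] v=[0.4000 0.6000]
Step 2: x=[7.2432 14.1568] v=[0.8160 0.1840]
Step 3: x=[7.4795 14.1205] v=[1.1814 -0.1814]
Step 4: x=[7.7671 14.0329] v=[1.4378 -0.4378]
Step 5: x=[8.0759 13.9241] v=[1.5441 -0.5441]
Max displacement = 2.1568

Answer: 2.1568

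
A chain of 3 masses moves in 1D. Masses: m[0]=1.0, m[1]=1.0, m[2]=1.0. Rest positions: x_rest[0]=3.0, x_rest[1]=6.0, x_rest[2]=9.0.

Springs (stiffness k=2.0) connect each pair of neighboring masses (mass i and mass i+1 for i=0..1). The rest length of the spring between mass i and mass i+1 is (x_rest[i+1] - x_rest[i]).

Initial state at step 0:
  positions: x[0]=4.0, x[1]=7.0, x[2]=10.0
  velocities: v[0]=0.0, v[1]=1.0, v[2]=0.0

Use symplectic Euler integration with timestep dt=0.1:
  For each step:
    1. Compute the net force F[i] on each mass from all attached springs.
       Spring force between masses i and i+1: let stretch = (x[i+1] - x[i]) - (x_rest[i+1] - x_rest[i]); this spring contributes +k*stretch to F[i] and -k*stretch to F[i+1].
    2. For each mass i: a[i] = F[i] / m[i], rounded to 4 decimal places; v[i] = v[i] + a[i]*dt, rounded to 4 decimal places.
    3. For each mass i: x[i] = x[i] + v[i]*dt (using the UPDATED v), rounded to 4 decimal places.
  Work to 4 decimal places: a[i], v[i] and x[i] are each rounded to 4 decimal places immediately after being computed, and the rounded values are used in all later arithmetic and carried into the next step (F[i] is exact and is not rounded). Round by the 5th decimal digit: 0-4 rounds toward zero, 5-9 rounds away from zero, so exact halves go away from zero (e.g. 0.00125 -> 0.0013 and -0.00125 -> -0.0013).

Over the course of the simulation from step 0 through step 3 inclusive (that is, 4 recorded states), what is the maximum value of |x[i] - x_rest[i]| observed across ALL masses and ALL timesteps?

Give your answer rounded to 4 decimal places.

Answer: 1.2842

Derivation:
Step 0: x=[4.0000 7.0000 10.0000] v=[0.0000 1.0000 0.0000]
Step 1: x=[4.0000 7.1000 10.0000] v=[0.0000 1.0000 0.0000]
Step 2: x=[4.0020 7.1960 10.0020] v=[0.0200 0.9600 0.0200]
Step 3: x=[4.0079 7.2842 10.0079] v=[0.0588 0.8824 0.0588]
Max displacement = 1.2842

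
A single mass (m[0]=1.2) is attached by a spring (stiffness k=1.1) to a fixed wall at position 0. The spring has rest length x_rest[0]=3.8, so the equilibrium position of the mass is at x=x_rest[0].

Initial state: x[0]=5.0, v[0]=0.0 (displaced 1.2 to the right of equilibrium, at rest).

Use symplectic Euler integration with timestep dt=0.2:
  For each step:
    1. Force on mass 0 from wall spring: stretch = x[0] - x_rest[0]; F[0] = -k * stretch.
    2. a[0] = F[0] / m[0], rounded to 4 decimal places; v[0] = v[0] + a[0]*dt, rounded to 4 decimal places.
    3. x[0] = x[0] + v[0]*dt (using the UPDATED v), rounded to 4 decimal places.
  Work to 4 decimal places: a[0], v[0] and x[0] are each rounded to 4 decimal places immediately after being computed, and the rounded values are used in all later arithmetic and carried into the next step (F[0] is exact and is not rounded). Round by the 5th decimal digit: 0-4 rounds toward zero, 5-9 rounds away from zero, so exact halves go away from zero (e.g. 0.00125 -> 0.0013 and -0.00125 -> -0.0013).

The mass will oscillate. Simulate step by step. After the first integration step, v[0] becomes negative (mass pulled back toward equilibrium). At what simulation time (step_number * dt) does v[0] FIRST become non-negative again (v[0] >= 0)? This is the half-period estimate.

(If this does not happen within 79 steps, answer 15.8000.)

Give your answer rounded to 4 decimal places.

Step 0: x=[5.0000] v=[0.0000]
Step 1: x=[4.9560] v=[-0.2200]
Step 2: x=[4.8696] v=[-0.4319]
Step 3: x=[4.7440] v=[-0.6280]
Step 4: x=[4.5838] v=[-0.8011]
Step 5: x=[4.3948] v=[-0.9448]
Step 6: x=[4.1840] v=[-1.0538]
Step 7: x=[3.9592] v=[-1.1242]
Step 8: x=[3.7285] v=[-1.1534]
Step 9: x=[3.5004] v=[-1.1403]
Step 10: x=[3.2833] v=[-1.0854]
Step 11: x=[3.0852] v=[-0.9907]
Step 12: x=[2.9133] v=[-0.8597]
Step 13: x=[2.7739] v=[-0.6971]
Step 14: x=[2.6721] v=[-0.5090]
Step 15: x=[2.6117] v=[-0.3022]
Step 16: x=[2.5948] v=[-0.0843]
Step 17: x=[2.6221] v=[0.1367]
First v>=0 after going negative at step 17, time=3.4000

Answer: 3.4000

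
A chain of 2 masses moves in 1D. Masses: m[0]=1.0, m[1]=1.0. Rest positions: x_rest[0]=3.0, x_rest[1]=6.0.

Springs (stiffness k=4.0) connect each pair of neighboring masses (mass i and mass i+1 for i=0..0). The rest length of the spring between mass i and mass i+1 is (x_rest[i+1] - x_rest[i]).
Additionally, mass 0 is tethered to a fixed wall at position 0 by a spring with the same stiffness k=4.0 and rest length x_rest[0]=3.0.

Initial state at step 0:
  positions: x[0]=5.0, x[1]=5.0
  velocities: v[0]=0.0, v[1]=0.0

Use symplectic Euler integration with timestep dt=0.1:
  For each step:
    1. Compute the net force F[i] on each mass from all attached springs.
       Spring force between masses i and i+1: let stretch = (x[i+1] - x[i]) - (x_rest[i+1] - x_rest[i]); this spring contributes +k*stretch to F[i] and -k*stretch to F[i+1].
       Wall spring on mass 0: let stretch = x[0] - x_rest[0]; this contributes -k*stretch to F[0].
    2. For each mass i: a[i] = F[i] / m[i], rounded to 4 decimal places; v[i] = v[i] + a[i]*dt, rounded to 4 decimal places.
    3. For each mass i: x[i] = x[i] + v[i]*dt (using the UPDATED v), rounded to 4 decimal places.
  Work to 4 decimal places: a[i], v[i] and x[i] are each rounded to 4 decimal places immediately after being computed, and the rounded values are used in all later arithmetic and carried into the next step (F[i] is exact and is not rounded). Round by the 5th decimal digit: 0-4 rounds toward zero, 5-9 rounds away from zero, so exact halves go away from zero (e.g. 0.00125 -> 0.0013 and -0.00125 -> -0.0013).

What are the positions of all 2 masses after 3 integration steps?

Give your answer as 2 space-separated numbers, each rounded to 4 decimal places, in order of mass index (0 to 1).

Step 0: x=[5.0000 5.0000] v=[0.0000 0.0000]
Step 1: x=[4.8000 5.1200] v=[-2.0000 1.2000]
Step 2: x=[4.4208 5.3472] v=[-3.7920 2.2720]
Step 3: x=[3.9018 5.6573] v=[-5.1898 3.1014]

Answer: 3.9018 5.6573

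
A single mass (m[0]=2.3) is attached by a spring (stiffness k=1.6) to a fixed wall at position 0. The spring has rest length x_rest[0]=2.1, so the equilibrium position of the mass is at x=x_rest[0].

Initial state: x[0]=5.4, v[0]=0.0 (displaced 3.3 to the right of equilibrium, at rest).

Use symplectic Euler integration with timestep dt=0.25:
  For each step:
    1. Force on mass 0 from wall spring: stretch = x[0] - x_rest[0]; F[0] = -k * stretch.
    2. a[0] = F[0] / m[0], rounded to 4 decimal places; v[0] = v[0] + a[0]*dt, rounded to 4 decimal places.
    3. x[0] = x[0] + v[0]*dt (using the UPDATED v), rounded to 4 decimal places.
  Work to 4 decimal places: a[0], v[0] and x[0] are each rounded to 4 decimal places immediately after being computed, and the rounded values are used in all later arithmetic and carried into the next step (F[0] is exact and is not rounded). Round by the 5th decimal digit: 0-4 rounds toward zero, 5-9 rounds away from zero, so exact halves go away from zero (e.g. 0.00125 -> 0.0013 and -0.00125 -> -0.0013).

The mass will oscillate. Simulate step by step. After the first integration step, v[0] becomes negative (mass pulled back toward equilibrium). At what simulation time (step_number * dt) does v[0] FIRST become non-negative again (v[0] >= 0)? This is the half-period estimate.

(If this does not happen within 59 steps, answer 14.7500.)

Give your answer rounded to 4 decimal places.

Answer: 4.0000

Derivation:
Step 0: x=[5.4000] v=[0.0000]
Step 1: x=[5.2565] v=[-0.5739]
Step 2: x=[4.9758] v=[-1.1229]
Step 3: x=[4.5700] v=[-1.6231]
Step 4: x=[4.0568] v=[-2.0527]
Step 5: x=[3.4586] v=[-2.3930]
Step 6: x=[2.8013] v=[-2.6293]
Step 7: x=[2.1135] v=[-2.7513]
Step 8: x=[1.4251] v=[-2.7537]
Step 9: x=[0.7660] v=[-2.6363]
Step 10: x=[0.1649] v=[-2.4043]
Step 11: x=[-0.3521] v=[-2.0678]
Step 12: x=[-0.7625] v=[-1.6414]
Step 13: x=[-1.0484] v=[-1.1436]
Step 14: x=[-1.1974] v=[-0.5961]
Step 15: x=[-1.2031] v=[-0.0227]
Step 16: x=[-1.0652] v=[0.5518]
First v>=0 after going negative at step 16, time=4.0000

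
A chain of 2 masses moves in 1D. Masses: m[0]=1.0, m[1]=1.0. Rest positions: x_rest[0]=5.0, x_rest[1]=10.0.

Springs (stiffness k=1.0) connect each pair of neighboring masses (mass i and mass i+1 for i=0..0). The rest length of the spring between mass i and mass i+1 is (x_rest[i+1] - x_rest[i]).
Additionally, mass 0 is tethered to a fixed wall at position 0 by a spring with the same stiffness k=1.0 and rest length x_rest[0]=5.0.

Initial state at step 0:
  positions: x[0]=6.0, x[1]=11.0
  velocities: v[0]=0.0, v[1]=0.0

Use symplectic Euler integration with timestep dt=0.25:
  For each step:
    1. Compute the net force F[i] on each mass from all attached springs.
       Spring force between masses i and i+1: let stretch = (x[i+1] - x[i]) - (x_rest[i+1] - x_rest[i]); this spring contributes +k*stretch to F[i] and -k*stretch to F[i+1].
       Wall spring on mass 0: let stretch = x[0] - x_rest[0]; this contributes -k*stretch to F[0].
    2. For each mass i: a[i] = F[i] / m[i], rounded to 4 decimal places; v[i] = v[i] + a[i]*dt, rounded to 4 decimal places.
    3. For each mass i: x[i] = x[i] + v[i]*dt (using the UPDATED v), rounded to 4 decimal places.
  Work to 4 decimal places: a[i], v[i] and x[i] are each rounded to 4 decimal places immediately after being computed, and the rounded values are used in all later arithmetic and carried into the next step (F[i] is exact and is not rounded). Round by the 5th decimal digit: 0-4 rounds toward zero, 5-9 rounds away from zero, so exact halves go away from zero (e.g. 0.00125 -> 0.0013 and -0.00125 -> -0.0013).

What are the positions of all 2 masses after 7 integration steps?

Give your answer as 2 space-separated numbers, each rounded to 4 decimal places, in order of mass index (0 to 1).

Answer: 5.0087 10.6427

Derivation:
Step 0: x=[6.0000 11.0000] v=[0.0000 0.0000]
Step 1: x=[5.9375 11.0000] v=[-0.2500 0.0000]
Step 2: x=[5.8203 10.9961] v=[-0.4688 -0.0156]
Step 3: x=[5.6628 10.9812] v=[-0.6299 -0.0596]
Step 4: x=[5.4838 10.9464] v=[-0.7160 -0.1392]
Step 5: x=[5.3035 10.8827] v=[-0.7213 -0.2549]
Step 6: x=[5.1404 10.7828] v=[-0.6524 -0.3997]
Step 7: x=[5.0087 10.6427] v=[-0.5269 -0.5603]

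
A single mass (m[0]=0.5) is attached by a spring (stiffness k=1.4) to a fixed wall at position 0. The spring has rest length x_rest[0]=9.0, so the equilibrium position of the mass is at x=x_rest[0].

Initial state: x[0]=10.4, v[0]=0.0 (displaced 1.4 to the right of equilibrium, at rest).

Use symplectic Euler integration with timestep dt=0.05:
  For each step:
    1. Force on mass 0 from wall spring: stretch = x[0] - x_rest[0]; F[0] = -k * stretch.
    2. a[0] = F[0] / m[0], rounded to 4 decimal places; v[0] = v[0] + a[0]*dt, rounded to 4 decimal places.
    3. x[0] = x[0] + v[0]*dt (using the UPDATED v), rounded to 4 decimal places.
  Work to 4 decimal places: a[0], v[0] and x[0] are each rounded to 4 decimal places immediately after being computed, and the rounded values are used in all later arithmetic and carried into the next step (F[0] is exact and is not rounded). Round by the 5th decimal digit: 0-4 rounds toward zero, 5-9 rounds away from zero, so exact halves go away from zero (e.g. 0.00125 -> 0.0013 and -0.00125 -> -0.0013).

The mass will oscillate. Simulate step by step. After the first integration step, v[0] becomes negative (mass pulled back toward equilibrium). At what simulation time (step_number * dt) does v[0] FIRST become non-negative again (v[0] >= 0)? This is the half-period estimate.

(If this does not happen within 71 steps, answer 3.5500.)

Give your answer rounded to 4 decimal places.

Step 0: x=[10.4000] v=[0.0000]
Step 1: x=[10.3902] v=[-0.1960]
Step 2: x=[10.3707] v=[-0.3906]
Step 3: x=[10.3416] v=[-0.5825]
Step 4: x=[10.3031] v=[-0.7703]
Step 5: x=[10.2555] v=[-0.9527]
Step 6: x=[10.1991] v=[-1.1285]
Step 7: x=[10.1343] v=[-1.2964]
Step 8: x=[10.0615] v=[-1.4552]
Step 9: x=[9.9813] v=[-1.6038]
Step 10: x=[9.8942] v=[-1.7412]
Step 11: x=[9.8009] v=[-1.8664]
Step 12: x=[9.7020] v=[-1.9785]
Step 13: x=[9.5982] v=[-2.0768]
Step 14: x=[9.4902] v=[-2.1606]
Step 15: x=[9.3787] v=[-2.2292]
Step 16: x=[9.2646] v=[-2.2822]
Step 17: x=[9.1486] v=[-2.3192]
Step 18: x=[9.0316] v=[-2.3400]
Step 19: x=[8.9144] v=[-2.3444]
Step 20: x=[8.7978] v=[-2.3324]
Step 21: x=[8.6826] v=[-2.3041]
Step 22: x=[8.5696] v=[-2.2597]
Step 23: x=[8.4596] v=[-2.1994]
Step 24: x=[8.3534] v=[-2.1237]
Step 25: x=[8.2517] v=[-2.0332]
Step 26: x=[8.1553] v=[-1.9284]
Step 27: x=[8.0648] v=[-1.8101]
Step 28: x=[7.9808] v=[-1.6792]
Step 29: x=[7.9040] v=[-1.5365]
Step 30: x=[7.8348] v=[-1.3831]
Step 31: x=[7.7738] v=[-1.2200]
Step 32: x=[7.7214] v=[-1.0483]
Step 33: x=[7.6779] v=[-0.8693]
Step 34: x=[7.6437] v=[-0.6842]
Step 35: x=[7.6190] v=[-0.4943]
Step 36: x=[7.6040] v=[-0.3010]
Step 37: x=[7.5987] v=[-0.1056]
Step 38: x=[7.6032] v=[0.0906]
First v>=0 after going negative at step 38, time=1.9000

Answer: 1.9000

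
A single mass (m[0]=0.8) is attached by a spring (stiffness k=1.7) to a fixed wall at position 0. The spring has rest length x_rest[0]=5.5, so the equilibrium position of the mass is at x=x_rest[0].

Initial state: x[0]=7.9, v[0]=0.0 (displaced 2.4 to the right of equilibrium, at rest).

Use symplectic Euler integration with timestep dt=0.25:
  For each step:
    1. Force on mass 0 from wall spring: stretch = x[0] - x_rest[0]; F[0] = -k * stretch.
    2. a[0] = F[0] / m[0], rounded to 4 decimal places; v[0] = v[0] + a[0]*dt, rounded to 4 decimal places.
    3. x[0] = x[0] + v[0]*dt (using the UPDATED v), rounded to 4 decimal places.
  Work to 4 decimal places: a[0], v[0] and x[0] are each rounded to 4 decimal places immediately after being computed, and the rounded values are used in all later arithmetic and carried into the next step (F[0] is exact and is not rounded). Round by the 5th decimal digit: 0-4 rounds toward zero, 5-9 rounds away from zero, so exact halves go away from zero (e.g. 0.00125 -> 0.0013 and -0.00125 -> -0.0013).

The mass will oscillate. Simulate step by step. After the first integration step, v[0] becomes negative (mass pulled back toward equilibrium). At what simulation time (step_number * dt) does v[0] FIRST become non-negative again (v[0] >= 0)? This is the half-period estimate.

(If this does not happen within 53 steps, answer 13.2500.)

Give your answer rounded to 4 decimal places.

Answer: 2.2500

Derivation:
Step 0: x=[7.9000] v=[0.0000]
Step 1: x=[7.5813] v=[-1.2750]
Step 2: x=[6.9861] v=[-2.3807]
Step 3: x=[6.1936] v=[-3.1702]
Step 4: x=[5.3089] v=[-3.5387]
Step 5: x=[4.4496] v=[-3.4372]
Step 6: x=[3.7298] v=[-2.8792]
Step 7: x=[3.2451] v=[-1.9388]
Step 8: x=[3.0599] v=[-0.7409]
Step 9: x=[3.1988] v=[0.5554]
First v>=0 after going negative at step 9, time=2.2500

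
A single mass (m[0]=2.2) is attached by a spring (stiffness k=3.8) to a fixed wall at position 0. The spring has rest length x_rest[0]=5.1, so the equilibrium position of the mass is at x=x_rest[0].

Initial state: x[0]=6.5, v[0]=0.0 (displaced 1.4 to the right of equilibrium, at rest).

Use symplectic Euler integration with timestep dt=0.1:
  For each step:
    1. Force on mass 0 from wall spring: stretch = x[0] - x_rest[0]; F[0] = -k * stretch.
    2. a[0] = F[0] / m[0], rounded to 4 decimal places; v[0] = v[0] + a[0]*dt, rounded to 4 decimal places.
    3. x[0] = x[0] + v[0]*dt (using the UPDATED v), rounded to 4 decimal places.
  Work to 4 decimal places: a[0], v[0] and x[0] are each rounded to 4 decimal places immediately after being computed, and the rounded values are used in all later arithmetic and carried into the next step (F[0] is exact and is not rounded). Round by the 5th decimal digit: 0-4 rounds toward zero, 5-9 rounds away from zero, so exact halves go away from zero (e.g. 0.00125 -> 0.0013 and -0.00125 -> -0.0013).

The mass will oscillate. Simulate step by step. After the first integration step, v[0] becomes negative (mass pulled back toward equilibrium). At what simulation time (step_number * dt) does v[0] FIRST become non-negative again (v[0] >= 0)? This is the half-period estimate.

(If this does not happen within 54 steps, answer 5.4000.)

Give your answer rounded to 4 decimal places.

Step 0: x=[6.5000] v=[0.0000]
Step 1: x=[6.4758] v=[-0.2418]
Step 2: x=[6.4279] v=[-0.4794]
Step 3: x=[6.3570] v=[-0.7088]
Step 4: x=[6.2644] v=[-0.9259]
Step 5: x=[6.1517] v=[-1.1270]
Step 6: x=[6.0208] v=[-1.3087]
Step 7: x=[5.8740] v=[-1.4678]
Step 8: x=[5.7139] v=[-1.6015]
Step 9: x=[5.5432] v=[-1.7075]
Step 10: x=[5.3648] v=[-1.7841]
Step 11: x=[5.1818] v=[-1.8298]
Step 12: x=[4.9974] v=[-1.8439]
Step 13: x=[4.8148] v=[-1.8262]
Step 14: x=[4.6371] v=[-1.7769]
Step 15: x=[4.4674] v=[-1.6969]
Step 16: x=[4.3086] v=[-1.5876]
Step 17: x=[4.1635] v=[-1.4509]
Step 18: x=[4.0346] v=[-1.2891]
Step 19: x=[3.9241] v=[-1.1051]
Step 20: x=[3.8339] v=[-0.9020]
Step 21: x=[3.7656] v=[-0.6833]
Step 22: x=[3.7203] v=[-0.4528]
Step 23: x=[3.6989] v=[-0.2145]
Step 24: x=[3.7017] v=[0.0275]
First v>=0 after going negative at step 24, time=2.4000

Answer: 2.4000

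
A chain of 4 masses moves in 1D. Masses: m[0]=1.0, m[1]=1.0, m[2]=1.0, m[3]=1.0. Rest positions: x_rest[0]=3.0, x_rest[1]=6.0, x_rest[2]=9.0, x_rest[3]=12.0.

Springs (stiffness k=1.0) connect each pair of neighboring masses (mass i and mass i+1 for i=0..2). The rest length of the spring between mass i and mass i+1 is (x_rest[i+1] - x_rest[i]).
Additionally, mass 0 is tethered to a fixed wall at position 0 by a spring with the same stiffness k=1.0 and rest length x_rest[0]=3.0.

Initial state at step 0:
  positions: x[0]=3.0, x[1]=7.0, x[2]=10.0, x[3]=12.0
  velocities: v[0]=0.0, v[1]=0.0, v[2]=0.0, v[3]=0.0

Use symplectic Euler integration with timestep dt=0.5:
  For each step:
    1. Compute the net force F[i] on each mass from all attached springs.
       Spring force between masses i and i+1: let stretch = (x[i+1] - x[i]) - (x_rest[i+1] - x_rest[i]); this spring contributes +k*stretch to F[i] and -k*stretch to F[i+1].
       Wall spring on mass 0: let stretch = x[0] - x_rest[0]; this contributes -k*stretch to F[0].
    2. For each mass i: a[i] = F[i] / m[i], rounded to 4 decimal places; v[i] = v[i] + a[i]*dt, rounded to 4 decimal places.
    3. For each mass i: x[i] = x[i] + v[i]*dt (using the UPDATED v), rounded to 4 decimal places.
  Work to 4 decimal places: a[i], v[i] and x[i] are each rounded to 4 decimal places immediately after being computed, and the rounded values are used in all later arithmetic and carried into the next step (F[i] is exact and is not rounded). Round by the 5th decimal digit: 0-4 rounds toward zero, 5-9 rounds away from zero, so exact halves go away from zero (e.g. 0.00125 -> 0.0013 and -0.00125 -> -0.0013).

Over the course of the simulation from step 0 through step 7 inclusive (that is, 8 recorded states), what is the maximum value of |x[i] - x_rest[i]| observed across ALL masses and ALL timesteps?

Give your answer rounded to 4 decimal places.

Answer: 1.0313

Derivation:
Step 0: x=[3.0000 7.0000 10.0000 12.0000] v=[0.0000 0.0000 0.0000 0.0000]
Step 1: x=[3.2500 6.7500 9.7500 12.2500] v=[0.5000 -0.5000 -0.5000 0.5000]
Step 2: x=[3.5625 6.3750 9.3750 12.6250] v=[0.6250 -0.7500 -0.7500 0.7500]
Step 3: x=[3.6875 6.0469 9.0625 12.9375] v=[0.2500 -0.6563 -0.6250 0.6250]
Step 4: x=[3.4805 5.8828 8.9649 13.0313] v=[-0.4141 -0.3282 -0.1953 0.1875]
Step 5: x=[3.0039 5.8887 9.1134 12.8585] v=[-0.9532 0.0117 0.2969 -0.3457]
Step 6: x=[2.4975 5.9796 9.3920 12.4994] v=[-1.0128 0.1817 0.5571 -0.7183]
Step 7: x=[2.2373 6.0531 9.5943 12.1134] v=[-0.5205 0.1469 0.4046 -0.7720]
Max displacement = 1.0313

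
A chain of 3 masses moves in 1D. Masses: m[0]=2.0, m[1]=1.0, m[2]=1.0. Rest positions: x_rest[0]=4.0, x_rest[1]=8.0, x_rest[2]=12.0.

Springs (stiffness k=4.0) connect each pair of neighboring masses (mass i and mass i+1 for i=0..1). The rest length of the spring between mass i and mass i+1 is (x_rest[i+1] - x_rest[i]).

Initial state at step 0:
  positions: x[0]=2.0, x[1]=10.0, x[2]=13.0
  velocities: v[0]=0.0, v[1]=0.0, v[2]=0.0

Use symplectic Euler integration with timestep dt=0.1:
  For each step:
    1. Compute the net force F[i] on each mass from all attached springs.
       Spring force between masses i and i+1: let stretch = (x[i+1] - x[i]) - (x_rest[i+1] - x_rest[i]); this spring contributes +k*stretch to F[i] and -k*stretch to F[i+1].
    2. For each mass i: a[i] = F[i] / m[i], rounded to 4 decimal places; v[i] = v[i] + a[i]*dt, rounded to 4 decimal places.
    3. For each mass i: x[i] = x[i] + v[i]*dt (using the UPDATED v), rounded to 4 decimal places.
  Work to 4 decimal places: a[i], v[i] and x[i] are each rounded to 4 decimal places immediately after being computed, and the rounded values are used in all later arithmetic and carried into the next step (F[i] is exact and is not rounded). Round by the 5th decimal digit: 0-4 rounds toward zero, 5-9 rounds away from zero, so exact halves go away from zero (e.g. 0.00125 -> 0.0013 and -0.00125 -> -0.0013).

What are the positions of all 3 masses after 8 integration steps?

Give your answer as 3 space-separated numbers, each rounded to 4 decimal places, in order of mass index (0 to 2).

Step 0: x=[2.0000 10.0000 13.0000] v=[0.0000 0.0000 0.0000]
Step 1: x=[2.0800 9.8000 13.0400] v=[0.8000 -2.0000 0.4000]
Step 2: x=[2.2344 9.4208 13.1104] v=[1.5440 -3.7920 0.7040]
Step 3: x=[2.4525 8.9017 13.1932] v=[2.1813 -5.1907 0.8282]
Step 4: x=[2.7196 8.2963 13.2644] v=[2.6711 -6.0538 0.7116]
Step 5: x=[3.0182 7.6666 13.2968] v=[2.9864 -6.2972 0.3244]
Step 6: x=[3.3298 7.0762 13.2640] v=[3.1161 -5.9045 -0.3277]
Step 7: x=[3.6363 6.5834 13.1437] v=[3.0654 -4.9279 -1.2028]
Step 8: x=[3.9218 6.2351 12.9210] v=[2.8548 -3.4826 -2.2269]

Answer: 3.9218 6.2351 12.9210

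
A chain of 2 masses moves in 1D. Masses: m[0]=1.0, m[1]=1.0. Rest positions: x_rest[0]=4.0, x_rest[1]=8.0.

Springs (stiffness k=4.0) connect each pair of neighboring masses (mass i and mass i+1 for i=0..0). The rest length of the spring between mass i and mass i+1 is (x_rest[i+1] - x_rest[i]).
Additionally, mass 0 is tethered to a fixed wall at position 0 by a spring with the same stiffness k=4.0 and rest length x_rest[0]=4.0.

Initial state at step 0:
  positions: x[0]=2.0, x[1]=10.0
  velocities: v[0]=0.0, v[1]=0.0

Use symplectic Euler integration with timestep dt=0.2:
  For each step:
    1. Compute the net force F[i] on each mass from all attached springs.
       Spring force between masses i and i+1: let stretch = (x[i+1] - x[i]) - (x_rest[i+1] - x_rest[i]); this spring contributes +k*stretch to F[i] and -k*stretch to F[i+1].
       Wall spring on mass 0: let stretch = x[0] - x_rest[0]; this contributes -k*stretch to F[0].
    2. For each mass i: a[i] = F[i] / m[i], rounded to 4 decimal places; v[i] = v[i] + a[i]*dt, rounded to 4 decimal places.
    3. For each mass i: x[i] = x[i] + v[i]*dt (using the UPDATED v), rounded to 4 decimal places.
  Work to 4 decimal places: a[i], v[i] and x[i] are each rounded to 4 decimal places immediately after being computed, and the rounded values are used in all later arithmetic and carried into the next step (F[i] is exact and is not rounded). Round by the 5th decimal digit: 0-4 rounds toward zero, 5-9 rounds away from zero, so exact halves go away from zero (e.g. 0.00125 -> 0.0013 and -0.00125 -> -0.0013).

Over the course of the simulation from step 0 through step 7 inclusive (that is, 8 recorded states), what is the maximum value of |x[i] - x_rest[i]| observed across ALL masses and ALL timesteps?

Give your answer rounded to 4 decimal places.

Answer: 2.5881

Derivation:
Step 0: x=[2.0000 10.0000] v=[0.0000 0.0000]
Step 1: x=[2.9600 9.3600] v=[4.8000 -3.2000]
Step 2: x=[4.4704 8.3360] v=[7.5520 -5.1200]
Step 3: x=[5.8840 7.3335] v=[7.0682 -5.0125]
Step 4: x=[6.5881 6.7391] v=[3.5206 -2.9721]
Step 5: x=[6.2623 6.7605] v=[-1.6291 0.1071]
Step 6: x=[5.0142 7.3422] v=[-6.2404 2.9085]
Step 7: x=[3.3363 8.1914] v=[-8.3894 4.2461]
Max displacement = 2.5881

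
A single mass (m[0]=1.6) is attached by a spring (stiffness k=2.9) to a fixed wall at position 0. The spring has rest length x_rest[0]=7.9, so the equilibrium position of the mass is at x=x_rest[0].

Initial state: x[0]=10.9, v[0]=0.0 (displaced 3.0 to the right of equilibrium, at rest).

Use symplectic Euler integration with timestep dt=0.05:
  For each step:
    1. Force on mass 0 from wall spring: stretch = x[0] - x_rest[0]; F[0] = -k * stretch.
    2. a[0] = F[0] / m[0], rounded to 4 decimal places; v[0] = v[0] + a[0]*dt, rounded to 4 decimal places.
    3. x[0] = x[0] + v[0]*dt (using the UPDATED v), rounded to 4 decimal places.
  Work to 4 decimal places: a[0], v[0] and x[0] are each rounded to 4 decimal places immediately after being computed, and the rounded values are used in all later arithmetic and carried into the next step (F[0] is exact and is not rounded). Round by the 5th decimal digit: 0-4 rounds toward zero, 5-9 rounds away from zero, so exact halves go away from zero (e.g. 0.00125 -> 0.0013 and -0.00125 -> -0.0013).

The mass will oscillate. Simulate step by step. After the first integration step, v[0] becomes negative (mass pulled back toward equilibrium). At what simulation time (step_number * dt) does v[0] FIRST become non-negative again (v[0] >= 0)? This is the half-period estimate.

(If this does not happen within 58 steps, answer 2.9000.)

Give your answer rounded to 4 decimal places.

Step 0: x=[10.9000] v=[0.0000]
Step 1: x=[10.8864] v=[-0.2719]
Step 2: x=[10.8593] v=[-0.5425]
Step 3: x=[10.8188] v=[-0.8107]
Step 4: x=[10.7650] v=[-1.0752]
Step 5: x=[10.6983] v=[-1.3348]
Step 6: x=[10.6189] v=[-1.5884]
Step 7: x=[10.5272] v=[-1.8348]
Step 8: x=[10.4236] v=[-2.0729]
Step 9: x=[10.3085] v=[-2.3016]
Step 10: x=[10.1825] v=[-2.5199]
Step 11: x=[10.0462] v=[-2.7268]
Step 12: x=[9.9001] v=[-2.9213]
Step 13: x=[9.7450] v=[-3.1026]
Step 14: x=[9.5815] v=[-3.2698]
Step 15: x=[9.4104] v=[-3.4222]
Step 16: x=[9.2324] v=[-3.5591]
Step 17: x=[9.0484] v=[-3.6799]
Step 18: x=[8.8592] v=[-3.7840]
Step 19: x=[8.6657] v=[-3.8709]
Step 20: x=[8.4687] v=[-3.9403]
Step 21: x=[8.2691] v=[-3.9918]
Step 22: x=[8.0678] v=[-4.0253]
Step 23: x=[7.8658] v=[-4.0405]
Step 24: x=[7.6639] v=[-4.0374]
Step 25: x=[7.4631] v=[-4.0160]
Step 26: x=[7.2643] v=[-3.9764]
Step 27: x=[7.0684] v=[-3.9188]
Step 28: x=[6.8762] v=[-3.8434]
Step 29: x=[6.6887] v=[-3.7506]
Step 30: x=[6.5067] v=[-3.6408]
Step 31: x=[6.3310] v=[-3.5145]
Step 32: x=[6.1624] v=[-3.3723]
Step 33: x=[6.0017] v=[-3.2148]
Step 34: x=[5.8496] v=[-3.0428]
Step 35: x=[5.7068] v=[-2.8570]
Step 36: x=[5.5739] v=[-2.6582]
Step 37: x=[5.4515] v=[-2.4474]
Step 38: x=[5.3402] v=[-2.2255]
Step 39: x=[5.2405] v=[-1.9935]
Step 40: x=[5.1529] v=[-1.7525]
Step 41: x=[5.0777] v=[-1.5035]
Step 42: x=[5.0153] v=[-1.2477]
Step 43: x=[4.9660] v=[-0.9863]
Step 44: x=[4.9300] v=[-0.7204]
Step 45: x=[4.9074] v=[-0.4512]
Step 46: x=[4.8984] v=[-0.1800]
Step 47: x=[4.9030] v=[0.0920]
First v>=0 after going negative at step 47, time=2.3500

Answer: 2.3500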